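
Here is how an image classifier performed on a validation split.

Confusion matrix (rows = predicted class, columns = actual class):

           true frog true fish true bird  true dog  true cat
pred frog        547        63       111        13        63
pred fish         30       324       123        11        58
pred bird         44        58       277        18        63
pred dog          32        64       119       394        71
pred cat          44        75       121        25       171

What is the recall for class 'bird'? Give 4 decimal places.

Treat 'bird' as positive and all other classes as negative.
recall = TP/(TP+FN).
bird: TP=277, FN=111+123+119+121=474 → 277/751 = 0.36884

0.3688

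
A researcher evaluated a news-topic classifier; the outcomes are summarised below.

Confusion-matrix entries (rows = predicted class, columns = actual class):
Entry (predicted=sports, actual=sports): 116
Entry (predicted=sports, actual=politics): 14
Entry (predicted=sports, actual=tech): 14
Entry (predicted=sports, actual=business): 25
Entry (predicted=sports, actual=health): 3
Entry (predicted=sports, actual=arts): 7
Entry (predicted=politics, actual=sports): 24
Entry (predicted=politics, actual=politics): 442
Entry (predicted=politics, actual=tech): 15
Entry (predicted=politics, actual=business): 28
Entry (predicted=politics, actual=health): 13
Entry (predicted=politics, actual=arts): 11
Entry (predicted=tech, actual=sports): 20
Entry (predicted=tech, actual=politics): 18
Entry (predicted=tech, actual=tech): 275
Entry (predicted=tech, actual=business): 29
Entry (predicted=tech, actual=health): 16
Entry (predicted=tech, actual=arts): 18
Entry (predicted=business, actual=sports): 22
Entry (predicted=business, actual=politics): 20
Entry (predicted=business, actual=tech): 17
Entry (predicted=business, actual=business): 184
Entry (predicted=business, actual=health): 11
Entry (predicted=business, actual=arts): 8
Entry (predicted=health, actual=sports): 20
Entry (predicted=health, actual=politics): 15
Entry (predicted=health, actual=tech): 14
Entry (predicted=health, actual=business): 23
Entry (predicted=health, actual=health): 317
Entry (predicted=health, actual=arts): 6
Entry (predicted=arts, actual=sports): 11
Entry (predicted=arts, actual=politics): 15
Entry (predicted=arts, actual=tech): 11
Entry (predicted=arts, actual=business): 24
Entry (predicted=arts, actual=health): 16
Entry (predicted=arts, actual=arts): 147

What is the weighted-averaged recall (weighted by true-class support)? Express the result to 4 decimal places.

Per-class recall (TP/(TP+FN)):
  sports: TP=116, FN=24+20+22+20+11=97 → 116/213 = 0.54460
  politics: TP=442, FN=14+18+20+15+15=82 → 442/524 = 0.84351
  tech: TP=275, FN=14+15+17+14+11=71 → 275/346 = 0.79480
  business: TP=184, FN=25+28+29+23+24=129 → 184/313 = 0.58786
  health: TP=317, FN=3+13+16+11+16=59 → 317/376 = 0.84309
  arts: TP=147, FN=7+11+18+8+6=50 → 147/197 = 0.74619
Weighted-recall = Σ (supportᵢ/N)·recallᵢ with N=1969: (213/1969)·0.54460 + (524/1969)·0.84351 + (346/1969)·0.79480 + (313/1969)·0.58786 + (376/1969)·0.84309 + (197/1969)·0.74619 = 0.7522

0.7522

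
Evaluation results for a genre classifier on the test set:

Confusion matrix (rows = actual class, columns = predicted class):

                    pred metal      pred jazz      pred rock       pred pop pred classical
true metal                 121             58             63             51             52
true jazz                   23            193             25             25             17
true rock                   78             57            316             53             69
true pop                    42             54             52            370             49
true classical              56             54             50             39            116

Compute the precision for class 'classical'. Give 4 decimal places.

0.3828

Treat 'classical' as positive and all other classes as negative.
precision = TP/(TP+FP).
classical: TP=116, FP=52+17+69+49=187 → 116/303 = 0.38284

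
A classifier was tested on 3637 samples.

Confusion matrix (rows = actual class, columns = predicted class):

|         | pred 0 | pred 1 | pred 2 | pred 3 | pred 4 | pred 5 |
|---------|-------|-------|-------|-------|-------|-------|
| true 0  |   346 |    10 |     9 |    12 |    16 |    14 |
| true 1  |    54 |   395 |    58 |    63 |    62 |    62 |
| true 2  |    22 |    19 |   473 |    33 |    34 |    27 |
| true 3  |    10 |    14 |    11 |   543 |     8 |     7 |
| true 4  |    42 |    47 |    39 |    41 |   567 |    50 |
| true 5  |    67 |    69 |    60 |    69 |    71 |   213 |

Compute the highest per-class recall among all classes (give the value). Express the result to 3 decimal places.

0.916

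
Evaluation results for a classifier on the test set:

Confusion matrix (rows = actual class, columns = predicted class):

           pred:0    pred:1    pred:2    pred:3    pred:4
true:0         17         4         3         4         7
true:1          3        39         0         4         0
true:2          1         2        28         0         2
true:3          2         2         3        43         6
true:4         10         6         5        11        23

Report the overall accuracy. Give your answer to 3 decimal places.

Accuracy = trace / total = (17+39+28+43+23=150) / 225 = 150/225 = 0.667

0.667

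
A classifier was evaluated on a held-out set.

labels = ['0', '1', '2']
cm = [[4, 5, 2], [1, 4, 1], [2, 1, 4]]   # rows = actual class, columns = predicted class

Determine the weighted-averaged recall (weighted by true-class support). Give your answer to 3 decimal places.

0.500

Per-class recall (TP/(TP+FN)):
  0: TP=4, FN=5+2=7 → 4/11 = 0.3636
  1: TP=4, FN=1+1=2 → 4/6 = 0.6667
  2: TP=4, FN=2+1=3 → 4/7 = 0.5714
Weighted-recall = Σ (supportᵢ/N)·recallᵢ with N=24: (11/24)·0.3636 + (6/24)·0.6667 + (7/24)·0.5714 = 0.500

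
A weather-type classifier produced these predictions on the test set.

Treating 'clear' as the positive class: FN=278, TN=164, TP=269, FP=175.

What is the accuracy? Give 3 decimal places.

Accuracy = (TP+TN)/N = (269+164)/886 = 0.489

0.489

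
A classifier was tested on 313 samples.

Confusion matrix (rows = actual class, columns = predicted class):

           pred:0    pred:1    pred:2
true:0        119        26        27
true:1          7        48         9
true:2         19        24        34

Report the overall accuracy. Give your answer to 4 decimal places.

0.6422

Accuracy = trace / total = (119+48+34=201) / 313 = 201/313 = 0.6422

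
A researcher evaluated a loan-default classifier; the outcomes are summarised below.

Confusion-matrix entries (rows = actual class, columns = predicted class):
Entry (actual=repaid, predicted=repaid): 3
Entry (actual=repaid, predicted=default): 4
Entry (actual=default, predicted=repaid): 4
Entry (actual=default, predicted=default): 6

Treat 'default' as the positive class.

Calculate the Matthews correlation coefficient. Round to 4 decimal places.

MCC = (TP·TN − FP·FN) / √((TP+FP)(TP+FN)(TN+FP)(TN+FN))
Numerator = 6·3 − 4·4 = 2
Denominator = √(10·10·7·7) = √4900 = 70.0000
MCC = 2 / 70.0000 = 0.0286

0.0286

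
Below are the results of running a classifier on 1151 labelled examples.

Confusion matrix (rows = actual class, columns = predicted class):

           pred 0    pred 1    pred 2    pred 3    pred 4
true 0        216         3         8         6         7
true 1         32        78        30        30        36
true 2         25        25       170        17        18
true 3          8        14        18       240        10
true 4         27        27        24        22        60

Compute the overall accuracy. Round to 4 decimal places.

0.6638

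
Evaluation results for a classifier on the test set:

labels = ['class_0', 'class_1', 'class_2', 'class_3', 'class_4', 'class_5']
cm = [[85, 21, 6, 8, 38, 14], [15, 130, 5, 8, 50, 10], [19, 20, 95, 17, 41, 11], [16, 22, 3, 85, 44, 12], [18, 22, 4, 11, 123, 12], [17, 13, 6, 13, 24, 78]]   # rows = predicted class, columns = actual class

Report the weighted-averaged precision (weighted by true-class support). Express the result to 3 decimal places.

0.555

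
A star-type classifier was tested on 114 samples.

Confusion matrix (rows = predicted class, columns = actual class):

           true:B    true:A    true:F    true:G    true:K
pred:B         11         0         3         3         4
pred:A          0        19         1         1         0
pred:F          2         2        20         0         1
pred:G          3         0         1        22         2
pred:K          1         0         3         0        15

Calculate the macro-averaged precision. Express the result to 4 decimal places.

0.7608

Per-class precision (TP/(TP+FP)):
  B: TP=11, FP=0+3+3+4=10 → 11/21 = 0.52381
  A: TP=19, FP=0+1+1+0=2 → 19/21 = 0.90476
  F: TP=20, FP=2+2+0+1=5 → 20/25 = 0.80000
  G: TP=22, FP=3+0+1+2=6 → 22/28 = 0.78571
  K: TP=15, FP=1+0+3+0=4 → 15/19 = 0.78947
Macro-precision = mean = (0.52381 + 0.90476 + 0.80000 + 0.78571 + 0.78947) / 5 = 0.7608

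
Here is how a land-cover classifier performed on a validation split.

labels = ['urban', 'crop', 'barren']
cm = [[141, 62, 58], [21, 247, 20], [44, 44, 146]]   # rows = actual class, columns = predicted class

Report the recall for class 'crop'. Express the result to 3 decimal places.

0.858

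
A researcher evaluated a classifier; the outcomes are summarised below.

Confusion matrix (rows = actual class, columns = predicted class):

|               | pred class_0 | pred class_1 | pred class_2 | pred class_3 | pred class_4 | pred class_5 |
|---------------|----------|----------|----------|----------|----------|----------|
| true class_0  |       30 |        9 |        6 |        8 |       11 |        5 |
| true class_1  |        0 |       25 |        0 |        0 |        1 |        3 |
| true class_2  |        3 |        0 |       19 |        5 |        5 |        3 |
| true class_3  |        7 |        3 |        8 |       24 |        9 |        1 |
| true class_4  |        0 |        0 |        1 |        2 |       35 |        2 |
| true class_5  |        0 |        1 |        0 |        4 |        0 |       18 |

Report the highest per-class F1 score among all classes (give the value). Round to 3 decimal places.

Per-class F1 score (2·TP/(2·TP+FP+FN)):
  class_0: TP=30, FP=0+3+7+0+0=10, FN=9+6+8+11+5=39 → 60/109 = 0.5505
  class_1: TP=25, FP=9+0+3+0+1=13, FN=0+0+0+1+3=4 → 50/67 = 0.7463
  class_2: TP=19, FP=6+0+8+1+0=15, FN=3+0+5+5+3=16 → 38/69 = 0.5507
  class_3: TP=24, FP=8+0+5+2+4=19, FN=7+3+8+9+1=28 → 48/95 = 0.5053
  class_4: TP=35, FP=11+1+5+9+0=26, FN=0+0+1+2+2=5 → 70/101 = 0.6931
  class_5: TP=18, FP=5+3+3+1+2=14, FN=0+1+0+4+0=5 → 36/55 = 0.6545
Highest is class 'class_1' with F1 score = 0.746.

0.746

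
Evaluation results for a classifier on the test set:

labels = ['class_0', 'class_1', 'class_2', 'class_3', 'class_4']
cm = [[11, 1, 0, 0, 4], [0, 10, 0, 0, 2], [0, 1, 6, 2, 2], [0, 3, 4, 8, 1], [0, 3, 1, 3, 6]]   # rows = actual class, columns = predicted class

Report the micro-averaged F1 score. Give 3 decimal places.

0.603

Micro-averaging pools counts across classes: ΣTP=41, ΣFP=27, ΣFN=27.
Micro-F1 score = 2·TP/(2·TP+FP+FN) on pooled counts = 0.603 (equals overall accuracy in single-label multiclass).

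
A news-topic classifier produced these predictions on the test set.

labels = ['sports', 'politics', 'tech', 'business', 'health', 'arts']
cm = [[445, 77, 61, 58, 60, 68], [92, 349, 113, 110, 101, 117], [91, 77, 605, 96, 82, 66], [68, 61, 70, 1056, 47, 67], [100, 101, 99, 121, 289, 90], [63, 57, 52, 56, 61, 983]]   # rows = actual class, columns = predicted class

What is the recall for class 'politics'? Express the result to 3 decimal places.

One-vs-rest for 'politics': TP = diagonal; FP = other classes predicted 'politics'; FN = 'politics' predicted as other.
recall = TP/(TP+FN).
politics: TP=349, FN=92+113+110+101+117=533 → 349/882 = 0.3957

0.396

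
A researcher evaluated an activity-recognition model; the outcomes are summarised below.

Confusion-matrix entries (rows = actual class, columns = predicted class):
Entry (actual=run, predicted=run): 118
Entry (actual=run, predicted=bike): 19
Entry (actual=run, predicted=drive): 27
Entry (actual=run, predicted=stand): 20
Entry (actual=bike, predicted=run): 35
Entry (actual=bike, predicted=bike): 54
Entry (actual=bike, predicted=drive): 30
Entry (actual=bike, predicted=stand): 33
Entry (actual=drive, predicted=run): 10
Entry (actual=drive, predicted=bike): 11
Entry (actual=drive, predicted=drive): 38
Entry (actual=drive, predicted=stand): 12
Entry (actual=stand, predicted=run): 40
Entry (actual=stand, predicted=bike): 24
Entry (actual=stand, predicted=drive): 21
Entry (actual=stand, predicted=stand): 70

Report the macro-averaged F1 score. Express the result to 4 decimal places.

Per-class F1 score (2·TP/(2·TP+FP+FN)):
  run: TP=118, FP=35+10+40=85, FN=19+27+20=66 → 236/387 = 0.60982
  bike: TP=54, FP=19+11+24=54, FN=35+30+33=98 → 108/260 = 0.41538
  drive: TP=38, FP=27+30+21=78, FN=10+11+12=33 → 76/187 = 0.40642
  stand: TP=70, FP=20+33+12=65, FN=40+24+21=85 → 140/290 = 0.48276
Macro-F1 score = mean = (0.60982 + 0.41538 + 0.40642 + 0.48276) / 4 = 0.4786

0.4786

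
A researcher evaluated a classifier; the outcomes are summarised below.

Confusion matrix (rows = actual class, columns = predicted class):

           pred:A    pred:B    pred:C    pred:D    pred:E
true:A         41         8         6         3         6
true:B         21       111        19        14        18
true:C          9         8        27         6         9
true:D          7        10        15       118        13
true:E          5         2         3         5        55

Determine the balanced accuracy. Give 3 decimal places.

Balanced accuracy = mean of per-class recall.
  A: recall = 41/64 = 0.6406
  B: recall = 111/183 = 0.6066
  C: recall = 27/59 = 0.4576
  D: recall = 118/163 = 0.7239
  E: recall = 55/70 = 0.7857
Mean = (0.6406 + 0.6066 + 0.4576 + 0.7239 + 0.7857) / 5 = 0.643

0.643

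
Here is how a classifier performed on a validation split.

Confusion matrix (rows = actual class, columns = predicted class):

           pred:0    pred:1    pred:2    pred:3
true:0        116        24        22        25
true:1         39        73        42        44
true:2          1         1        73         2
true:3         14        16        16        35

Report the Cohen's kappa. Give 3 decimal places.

Observed agreement pₒ = trace/N = 297/543 = 0.5470
Expected agreement pₑ = Σ (rowᵢ·colᵢ)/N² = (187·170 + 198·114 + 77·153 + 81·106)/543² = 0.2534
κ = (pₒ − pₑ)/(1 − pₑ) = (0.5470 − 0.2534)/(1 − 0.2534) = 0.393

0.393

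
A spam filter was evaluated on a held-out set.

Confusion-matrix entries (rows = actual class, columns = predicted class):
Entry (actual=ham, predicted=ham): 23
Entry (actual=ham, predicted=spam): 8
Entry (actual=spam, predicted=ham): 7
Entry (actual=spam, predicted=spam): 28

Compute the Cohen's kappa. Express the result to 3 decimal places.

Observed agreement pₒ = trace/N = 51/66 = 0.7727
Expected agreement pₑ = Σ (rowᵢ·colᵢ)/N² = (31·30 + 35·36)/66² = 0.5028
κ = (pₒ − pₑ)/(1 − pₑ) = (0.7727 − 0.5028)/(1 − 0.5028) = 0.543

0.543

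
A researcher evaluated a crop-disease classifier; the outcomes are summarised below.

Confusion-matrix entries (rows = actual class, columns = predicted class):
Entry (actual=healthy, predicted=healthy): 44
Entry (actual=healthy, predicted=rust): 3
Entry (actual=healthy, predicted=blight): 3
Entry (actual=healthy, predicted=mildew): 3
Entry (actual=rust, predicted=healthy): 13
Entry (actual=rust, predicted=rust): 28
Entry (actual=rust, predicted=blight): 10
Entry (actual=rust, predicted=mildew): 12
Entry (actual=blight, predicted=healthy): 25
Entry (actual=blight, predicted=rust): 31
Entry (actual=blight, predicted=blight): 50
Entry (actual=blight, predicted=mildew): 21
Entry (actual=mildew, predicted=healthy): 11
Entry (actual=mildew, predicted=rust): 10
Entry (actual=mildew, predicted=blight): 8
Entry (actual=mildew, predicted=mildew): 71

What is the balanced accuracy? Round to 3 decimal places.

0.595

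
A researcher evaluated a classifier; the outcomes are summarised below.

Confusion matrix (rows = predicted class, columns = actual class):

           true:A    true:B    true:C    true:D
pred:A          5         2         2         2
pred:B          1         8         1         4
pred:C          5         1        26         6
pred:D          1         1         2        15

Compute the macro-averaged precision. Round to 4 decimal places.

Per-class precision (TP/(TP+FP)):
  A: TP=5, FP=2+2+2=6 → 5/11 = 0.45455
  B: TP=8, FP=1+1+4=6 → 8/14 = 0.57143
  C: TP=26, FP=5+1+6=12 → 26/38 = 0.68421
  D: TP=15, FP=1+1+2=4 → 15/19 = 0.78947
Macro-precision = mean = (0.45455 + 0.57143 + 0.68421 + 0.78947) / 4 = 0.6249

0.6249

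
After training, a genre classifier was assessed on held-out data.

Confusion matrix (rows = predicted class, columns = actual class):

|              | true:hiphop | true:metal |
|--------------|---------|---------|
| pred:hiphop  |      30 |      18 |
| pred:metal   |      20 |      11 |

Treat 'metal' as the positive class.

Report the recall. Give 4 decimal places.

0.3793

Recall = TP/(TP+FN) = 11/(11+18) = 11/29 = 0.3793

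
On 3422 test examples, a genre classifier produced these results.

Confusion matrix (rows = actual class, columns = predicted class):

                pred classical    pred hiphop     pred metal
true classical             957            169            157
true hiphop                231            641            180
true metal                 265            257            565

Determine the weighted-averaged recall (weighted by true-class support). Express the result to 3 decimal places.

0.632

Per-class recall (TP/(TP+FN)):
  classical: TP=957, FN=169+157=326 → 957/1283 = 0.7459
  hiphop: TP=641, FN=231+180=411 → 641/1052 = 0.6093
  metal: TP=565, FN=265+257=522 → 565/1087 = 0.5198
Weighted-recall = Σ (supportᵢ/N)·recallᵢ with N=3422: (1283/3422)·0.7459 + (1052/3422)·0.6093 + (1087/3422)·0.5198 = 0.632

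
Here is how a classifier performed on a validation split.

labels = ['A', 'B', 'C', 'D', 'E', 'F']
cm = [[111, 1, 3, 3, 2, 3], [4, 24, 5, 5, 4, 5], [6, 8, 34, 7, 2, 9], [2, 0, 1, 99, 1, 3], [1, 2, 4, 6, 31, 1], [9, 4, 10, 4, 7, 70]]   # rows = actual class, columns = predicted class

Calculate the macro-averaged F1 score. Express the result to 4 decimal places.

Per-class F1 score (2·TP/(2·TP+FP+FN)):
  A: TP=111, FP=4+6+2+1+9=22, FN=1+3+3+2+3=12 → 222/256 = 0.86719
  B: TP=24, FP=1+8+0+2+4=15, FN=4+5+5+4+5=23 → 48/86 = 0.55814
  C: TP=34, FP=3+5+1+4+10=23, FN=6+8+7+2+9=32 → 68/123 = 0.55285
  D: TP=99, FP=3+5+7+6+4=25, FN=2+0+1+1+3=7 → 198/230 = 0.86087
  E: TP=31, FP=2+4+2+1+7=16, FN=1+2+4+6+1=14 → 62/92 = 0.67391
  F: TP=70, FP=3+5+9+3+1=21, FN=9+4+10+4+7=34 → 140/195 = 0.71795
Macro-F1 score = mean = (0.86719 + 0.55814 + 0.55285 + 0.86087 + 0.67391 + 0.71795) / 6 = 0.7052

0.7052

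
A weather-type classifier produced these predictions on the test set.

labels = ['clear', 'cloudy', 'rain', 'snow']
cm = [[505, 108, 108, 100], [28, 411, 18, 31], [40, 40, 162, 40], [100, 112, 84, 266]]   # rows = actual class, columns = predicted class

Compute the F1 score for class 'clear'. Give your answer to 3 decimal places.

Treat 'clear' as positive and all other classes as negative.
F1 score = 2·TP/(2·TP+FP+FN).
clear: TP=505, FP=28+40+100=168, FN=108+108+100=316 → 1010/1494 = 0.6760

0.676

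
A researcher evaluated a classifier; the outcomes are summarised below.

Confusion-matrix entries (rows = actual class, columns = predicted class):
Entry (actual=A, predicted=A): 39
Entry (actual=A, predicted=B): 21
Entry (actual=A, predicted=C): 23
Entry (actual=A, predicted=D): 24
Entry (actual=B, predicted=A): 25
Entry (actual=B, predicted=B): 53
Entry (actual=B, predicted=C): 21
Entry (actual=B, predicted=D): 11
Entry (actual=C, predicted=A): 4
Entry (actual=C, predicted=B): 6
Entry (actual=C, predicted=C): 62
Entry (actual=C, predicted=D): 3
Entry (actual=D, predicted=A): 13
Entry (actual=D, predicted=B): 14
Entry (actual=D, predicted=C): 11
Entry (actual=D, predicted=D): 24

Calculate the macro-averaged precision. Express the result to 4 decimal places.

0.4906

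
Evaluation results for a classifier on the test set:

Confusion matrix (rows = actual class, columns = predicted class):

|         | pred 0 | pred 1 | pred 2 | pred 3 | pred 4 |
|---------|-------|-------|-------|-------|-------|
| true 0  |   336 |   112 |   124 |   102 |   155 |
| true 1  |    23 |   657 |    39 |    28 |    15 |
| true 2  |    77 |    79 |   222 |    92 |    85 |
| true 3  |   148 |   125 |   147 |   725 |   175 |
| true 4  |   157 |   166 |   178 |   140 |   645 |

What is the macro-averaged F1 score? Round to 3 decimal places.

Per-class F1 score (2·TP/(2·TP+FP+FN)):
  0: TP=336, FP=23+77+148+157=405, FN=112+124+102+155=493 → 672/1570 = 0.4280
  1: TP=657, FP=112+79+125+166=482, FN=23+39+28+15=105 → 1314/1901 = 0.6912
  2: TP=222, FP=124+39+147+178=488, FN=77+79+92+85=333 → 444/1265 = 0.3510
  3: TP=725, FP=102+28+92+140=362, FN=148+125+147+175=595 → 1450/2407 = 0.6024
  4: TP=645, FP=155+15+85+175=430, FN=157+166+178+140=641 → 1290/2361 = 0.5464
Macro-F1 score = mean = (0.4280 + 0.6912 + 0.3510 + 0.6024 + 0.5464) / 5 = 0.524

0.524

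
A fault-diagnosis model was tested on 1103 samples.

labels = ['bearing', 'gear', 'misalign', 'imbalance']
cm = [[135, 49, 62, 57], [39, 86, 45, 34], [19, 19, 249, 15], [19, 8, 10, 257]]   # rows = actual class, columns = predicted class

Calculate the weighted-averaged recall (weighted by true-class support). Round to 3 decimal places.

Per-class recall (TP/(TP+FN)):
  bearing: TP=135, FN=49+62+57=168 → 135/303 = 0.4455
  gear: TP=86, FN=39+45+34=118 → 86/204 = 0.4216
  misalign: TP=249, FN=19+19+15=53 → 249/302 = 0.8245
  imbalance: TP=257, FN=19+8+10=37 → 257/294 = 0.8741
Weighted-recall = Σ (supportᵢ/N)·recallᵢ with N=1103: (303/1103)·0.4455 + (204/1103)·0.4216 + (302/1103)·0.8245 + (294/1103)·0.8741 = 0.659

0.659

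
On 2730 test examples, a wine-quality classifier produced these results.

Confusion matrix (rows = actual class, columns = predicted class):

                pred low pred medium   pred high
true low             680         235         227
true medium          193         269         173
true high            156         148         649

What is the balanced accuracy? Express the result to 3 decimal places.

0.567

Balanced accuracy = mean of per-class recall.
  low: recall = 680/1142 = 0.5954
  medium: recall = 269/635 = 0.4236
  high: recall = 649/953 = 0.6810
Mean = (0.5954 + 0.4236 + 0.6810) / 3 = 0.567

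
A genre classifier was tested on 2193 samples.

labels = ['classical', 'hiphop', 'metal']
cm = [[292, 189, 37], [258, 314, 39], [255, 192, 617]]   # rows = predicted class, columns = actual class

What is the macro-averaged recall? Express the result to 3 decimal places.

0.568

Per-class recall (TP/(TP+FN)):
  classical: TP=292, FN=258+255=513 → 292/805 = 0.3627
  hiphop: TP=314, FN=189+192=381 → 314/695 = 0.4518
  metal: TP=617, FN=37+39=76 → 617/693 = 0.8903
Macro-recall = mean = (0.3627 + 0.4518 + 0.8903) / 3 = 0.568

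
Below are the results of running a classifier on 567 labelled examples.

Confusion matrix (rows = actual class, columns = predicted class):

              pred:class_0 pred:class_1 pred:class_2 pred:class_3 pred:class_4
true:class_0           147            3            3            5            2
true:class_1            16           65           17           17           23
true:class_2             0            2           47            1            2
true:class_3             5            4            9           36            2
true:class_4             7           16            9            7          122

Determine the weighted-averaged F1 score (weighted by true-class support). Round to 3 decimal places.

0.730

Per-class F1 score (2·TP/(2·TP+FP+FN)):
  class_0: TP=147, FP=16+0+5+7=28, FN=3+3+5+2=13 → 294/335 = 0.8776
  class_1: TP=65, FP=3+2+4+16=25, FN=16+17+17+23=73 → 130/228 = 0.5702
  class_2: TP=47, FP=3+17+9+9=38, FN=0+2+1+2=5 → 94/137 = 0.6861
  class_3: TP=36, FP=5+17+1+7=30, FN=5+4+9+2=20 → 72/122 = 0.5902
  class_4: TP=122, FP=2+23+2+2=29, FN=7+16+9+7=39 → 244/312 = 0.7821
Weighted-F1 score = Σ (supportᵢ/N)·F1 scoreᵢ with N=567: (160/567)·0.8776 + (138/567)·0.5702 + (52/567)·0.6861 + (56/567)·0.5902 + (161/567)·0.7821 = 0.730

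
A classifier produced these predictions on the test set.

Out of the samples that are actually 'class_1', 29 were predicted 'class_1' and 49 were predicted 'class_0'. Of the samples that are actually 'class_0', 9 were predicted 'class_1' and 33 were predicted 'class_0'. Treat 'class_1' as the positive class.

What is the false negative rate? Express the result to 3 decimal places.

FNR = FN/(FN+TP) = 49/(49+29) = 0.628

0.628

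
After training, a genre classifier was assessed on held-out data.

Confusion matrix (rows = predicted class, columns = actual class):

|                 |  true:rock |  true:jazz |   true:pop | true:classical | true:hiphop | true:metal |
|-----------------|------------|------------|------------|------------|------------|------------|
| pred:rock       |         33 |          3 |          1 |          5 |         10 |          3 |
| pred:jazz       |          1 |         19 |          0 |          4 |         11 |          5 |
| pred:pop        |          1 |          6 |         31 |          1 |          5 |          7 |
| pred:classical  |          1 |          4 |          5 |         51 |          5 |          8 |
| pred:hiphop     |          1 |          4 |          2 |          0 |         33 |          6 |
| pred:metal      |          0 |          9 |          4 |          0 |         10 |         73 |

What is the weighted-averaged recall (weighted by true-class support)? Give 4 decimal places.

Per-class recall (TP/(TP+FN)):
  rock: TP=33, FN=1+1+1+1+0=4 → 33/37 = 0.89189
  jazz: TP=19, FN=3+6+4+4+9=26 → 19/45 = 0.42222
  pop: TP=31, FN=1+0+5+2+4=12 → 31/43 = 0.72093
  classical: TP=51, FN=5+4+1+0+0=10 → 51/61 = 0.83607
  hiphop: TP=33, FN=10+11+5+5+10=41 → 33/74 = 0.44595
  metal: TP=73, FN=3+5+7+8+6=29 → 73/102 = 0.71569
Weighted-recall = Σ (supportᵢ/N)·recallᵢ with N=362: (37/362)·0.89189 + (45/362)·0.42222 + (43/362)·0.72093 + (61/362)·0.83607 + (74/362)·0.44595 + (102/362)·0.71569 = 0.6630

0.6630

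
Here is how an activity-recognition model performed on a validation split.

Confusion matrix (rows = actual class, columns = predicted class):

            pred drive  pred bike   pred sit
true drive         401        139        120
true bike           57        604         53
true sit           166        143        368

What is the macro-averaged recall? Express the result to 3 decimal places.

0.666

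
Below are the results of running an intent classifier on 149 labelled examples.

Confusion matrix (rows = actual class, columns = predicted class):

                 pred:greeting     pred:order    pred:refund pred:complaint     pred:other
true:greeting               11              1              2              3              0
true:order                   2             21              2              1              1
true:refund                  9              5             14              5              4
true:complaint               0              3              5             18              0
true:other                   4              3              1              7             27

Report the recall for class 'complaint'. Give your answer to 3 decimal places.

One-vs-rest for 'complaint': TP = diagonal; FP = other classes predicted 'complaint'; FN = 'complaint' predicted as other.
recall = TP/(TP+FN).
complaint: TP=18, FN=0+3+5+0=8 → 18/26 = 0.6923

0.692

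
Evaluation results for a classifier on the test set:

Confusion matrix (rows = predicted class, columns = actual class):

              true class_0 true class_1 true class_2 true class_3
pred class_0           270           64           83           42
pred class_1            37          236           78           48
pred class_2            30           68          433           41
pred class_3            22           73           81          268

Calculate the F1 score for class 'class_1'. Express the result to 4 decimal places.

0.5619

One-vs-rest for 'class_1': TP = diagonal; FP = other classes predicted 'class_1'; FN = 'class_1' predicted as other.
F1 score = 2·TP/(2·TP+FP+FN).
class_1: TP=236, FP=37+78+48=163, FN=64+68+73=205 → 472/840 = 0.56190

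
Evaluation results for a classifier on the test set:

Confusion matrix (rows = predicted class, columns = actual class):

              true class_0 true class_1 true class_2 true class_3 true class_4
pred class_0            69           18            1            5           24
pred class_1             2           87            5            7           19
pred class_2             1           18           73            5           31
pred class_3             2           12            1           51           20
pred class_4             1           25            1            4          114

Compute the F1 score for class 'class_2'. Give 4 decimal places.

Take TP from the diagonal, FP from the rest of the 'class_2' prediction marginal, FN from the rest of the 'class_2' actual marginal.
F1 score = 2·TP/(2·TP+FP+FN).
class_2: TP=73, FP=1+18+5+31=55, FN=1+5+1+1=8 → 146/209 = 0.69856

0.6986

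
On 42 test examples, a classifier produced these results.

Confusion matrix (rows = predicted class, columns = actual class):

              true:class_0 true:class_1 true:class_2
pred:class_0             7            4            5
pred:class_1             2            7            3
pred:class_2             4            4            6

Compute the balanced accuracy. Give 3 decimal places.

0.478

Balanced accuracy = mean of per-class recall.
  class_0: recall = 7/13 = 0.5385
  class_1: recall = 7/15 = 0.4667
  class_2: recall = 6/14 = 0.4286
Mean = (0.5385 + 0.4667 + 0.4286) / 3 = 0.478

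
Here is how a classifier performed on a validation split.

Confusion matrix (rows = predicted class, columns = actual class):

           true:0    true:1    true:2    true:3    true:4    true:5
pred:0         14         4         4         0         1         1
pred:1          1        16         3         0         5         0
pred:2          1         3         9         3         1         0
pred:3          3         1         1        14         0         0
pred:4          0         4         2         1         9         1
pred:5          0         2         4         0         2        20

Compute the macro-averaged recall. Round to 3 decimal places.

Per-class recall (TP/(TP+FN)):
  0: TP=14, FN=1+1+3+0+0=5 → 14/19 = 0.7368
  1: TP=16, FN=4+3+1+4+2=14 → 16/30 = 0.5333
  2: TP=9, FN=4+3+1+2+4=14 → 9/23 = 0.3913
  3: TP=14, FN=0+0+3+1+0=4 → 14/18 = 0.7778
  4: TP=9, FN=1+5+1+0+2=9 → 9/18 = 0.5000
  5: TP=20, FN=1+0+0+0+1=2 → 20/22 = 0.9091
Macro-recall = mean = (0.7368 + 0.5333 + 0.3913 + 0.7778 + 0.5000 + 0.9091) / 6 = 0.641

0.641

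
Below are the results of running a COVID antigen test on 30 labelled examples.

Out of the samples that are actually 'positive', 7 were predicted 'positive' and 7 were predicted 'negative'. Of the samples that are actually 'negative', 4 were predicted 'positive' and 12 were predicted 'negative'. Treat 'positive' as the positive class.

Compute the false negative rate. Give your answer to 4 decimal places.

0.5000

FNR = FN/(FN+TP) = 7/(7+7) = 0.5000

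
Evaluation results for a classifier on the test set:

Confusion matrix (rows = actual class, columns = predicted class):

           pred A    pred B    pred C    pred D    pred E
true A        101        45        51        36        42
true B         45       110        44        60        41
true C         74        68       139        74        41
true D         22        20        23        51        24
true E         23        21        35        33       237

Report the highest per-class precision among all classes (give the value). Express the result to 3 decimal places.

0.616

Per-class precision (TP/(TP+FP)):
  A: TP=101, FP=45+74+22+23=164 → 101/265 = 0.3811
  B: TP=110, FP=45+68+20+21=154 → 110/264 = 0.4167
  C: TP=139, FP=51+44+23+35=153 → 139/292 = 0.4760
  D: TP=51, FP=36+60+74+33=203 → 51/254 = 0.2008
  E: TP=237, FP=42+41+41+24=148 → 237/385 = 0.6156
Highest is class 'E' with precision = 0.616.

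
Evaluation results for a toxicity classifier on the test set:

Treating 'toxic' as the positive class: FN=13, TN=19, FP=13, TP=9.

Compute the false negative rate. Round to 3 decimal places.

FNR = FN/(FN+TP) = 13/(13+9) = 0.591

0.591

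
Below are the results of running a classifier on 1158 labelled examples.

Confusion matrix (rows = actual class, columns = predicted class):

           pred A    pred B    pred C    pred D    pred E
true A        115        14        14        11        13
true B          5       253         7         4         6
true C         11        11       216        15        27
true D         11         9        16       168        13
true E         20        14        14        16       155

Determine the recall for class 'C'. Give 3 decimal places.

One-vs-rest for 'C': TP = diagonal; FP = other classes predicted 'C'; FN = 'C' predicted as other.
recall = TP/(TP+FN).
C: TP=216, FN=11+11+15+27=64 → 216/280 = 0.7714

0.771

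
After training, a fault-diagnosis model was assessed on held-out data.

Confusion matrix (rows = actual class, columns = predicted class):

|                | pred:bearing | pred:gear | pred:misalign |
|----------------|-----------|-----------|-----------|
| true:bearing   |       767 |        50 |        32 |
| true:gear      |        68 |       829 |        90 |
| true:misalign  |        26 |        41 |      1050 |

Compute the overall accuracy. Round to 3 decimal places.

0.896

Accuracy = trace / total = (767+829+1050=2646) / 2953 = 2646/2953 = 0.896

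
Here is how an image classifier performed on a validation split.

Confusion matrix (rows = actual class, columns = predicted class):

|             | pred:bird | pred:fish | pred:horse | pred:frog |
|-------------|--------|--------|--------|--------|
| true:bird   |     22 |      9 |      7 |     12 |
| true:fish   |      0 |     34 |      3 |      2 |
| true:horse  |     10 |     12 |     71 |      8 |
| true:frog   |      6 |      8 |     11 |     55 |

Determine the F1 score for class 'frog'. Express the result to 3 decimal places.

0.701

F1 score = 2·TP/(2·TP+FP+FN).
frog: TP=55, FP=12+2+8=22, FN=6+8+11=25 → 110/157 = 0.7006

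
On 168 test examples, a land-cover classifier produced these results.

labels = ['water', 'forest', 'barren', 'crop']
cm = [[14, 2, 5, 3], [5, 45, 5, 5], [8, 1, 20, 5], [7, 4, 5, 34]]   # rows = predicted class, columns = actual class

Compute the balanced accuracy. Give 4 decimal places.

0.6430

Balanced accuracy = mean of per-class recall.
  water: recall = 14/34 = 0.41176
  forest: recall = 45/52 = 0.86538
  barren: recall = 20/35 = 0.57143
  crop: recall = 34/47 = 0.72340
Mean = (0.41176 + 0.86538 + 0.57143 + 0.72340) / 4 = 0.6430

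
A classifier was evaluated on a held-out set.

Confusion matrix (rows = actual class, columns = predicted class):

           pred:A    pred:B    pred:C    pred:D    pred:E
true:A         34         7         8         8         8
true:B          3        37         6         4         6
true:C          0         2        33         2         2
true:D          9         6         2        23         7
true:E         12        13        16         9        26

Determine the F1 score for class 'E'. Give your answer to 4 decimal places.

F1 score = 2·TP/(2·TP+FP+FN).
E: TP=26, FP=8+6+2+7=23, FN=12+13+16+9=50 → 52/125 = 0.41600

0.4160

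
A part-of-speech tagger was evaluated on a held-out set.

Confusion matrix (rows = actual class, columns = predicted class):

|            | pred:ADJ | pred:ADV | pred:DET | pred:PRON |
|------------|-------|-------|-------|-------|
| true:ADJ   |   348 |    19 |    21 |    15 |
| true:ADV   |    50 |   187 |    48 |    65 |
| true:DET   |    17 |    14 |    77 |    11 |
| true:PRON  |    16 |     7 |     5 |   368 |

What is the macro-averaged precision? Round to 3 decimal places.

0.736

Per-class precision (TP/(TP+FP)):
  ADJ: TP=348, FP=50+17+16=83 → 348/431 = 0.8074
  ADV: TP=187, FP=19+14+7=40 → 187/227 = 0.8238
  DET: TP=77, FP=21+48+5=74 → 77/151 = 0.5099
  PRON: TP=368, FP=15+65+11=91 → 368/459 = 0.8017
Macro-precision = mean = (0.8074 + 0.8238 + 0.5099 + 0.8017) / 4 = 0.736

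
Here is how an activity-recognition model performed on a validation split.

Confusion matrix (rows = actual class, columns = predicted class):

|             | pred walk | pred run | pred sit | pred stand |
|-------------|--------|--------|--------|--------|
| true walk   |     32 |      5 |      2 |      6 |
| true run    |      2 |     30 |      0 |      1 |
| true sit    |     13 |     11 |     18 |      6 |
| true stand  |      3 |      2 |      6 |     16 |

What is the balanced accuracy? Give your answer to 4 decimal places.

0.6469

Balanced accuracy = mean of per-class recall.
  walk: recall = 32/45 = 0.71111
  run: recall = 30/33 = 0.90909
  sit: recall = 18/48 = 0.37500
  stand: recall = 16/27 = 0.59259
Mean = (0.71111 + 0.90909 + 0.37500 + 0.59259) / 4 = 0.6469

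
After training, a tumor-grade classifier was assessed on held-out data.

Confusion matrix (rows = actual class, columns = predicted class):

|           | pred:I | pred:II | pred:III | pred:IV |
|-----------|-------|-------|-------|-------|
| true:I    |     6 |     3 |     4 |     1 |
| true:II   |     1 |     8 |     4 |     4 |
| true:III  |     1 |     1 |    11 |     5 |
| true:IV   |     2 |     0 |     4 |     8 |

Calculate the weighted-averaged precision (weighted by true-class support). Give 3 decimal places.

0.549

Per-class precision (TP/(TP+FP)):
  I: TP=6, FP=1+1+2=4 → 6/10 = 0.6000
  II: TP=8, FP=3+1+0=4 → 8/12 = 0.6667
  III: TP=11, FP=4+4+4=12 → 11/23 = 0.4783
  IV: TP=8, FP=1+4+5=10 → 8/18 = 0.4444
Weighted-precision = Σ (supportᵢ/N)·precisionᵢ with N=63: (14/63)·0.6000 + (17/63)·0.6667 + (18/63)·0.4783 + (14/63)·0.4444 = 0.549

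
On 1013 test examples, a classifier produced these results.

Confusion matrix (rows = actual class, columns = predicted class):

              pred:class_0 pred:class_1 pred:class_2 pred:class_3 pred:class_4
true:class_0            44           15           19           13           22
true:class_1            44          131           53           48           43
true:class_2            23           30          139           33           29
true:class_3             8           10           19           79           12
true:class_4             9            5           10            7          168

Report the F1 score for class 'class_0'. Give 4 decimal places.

0.3651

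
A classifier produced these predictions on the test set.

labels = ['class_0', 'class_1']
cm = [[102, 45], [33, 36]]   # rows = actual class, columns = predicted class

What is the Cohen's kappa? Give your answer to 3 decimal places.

0.206

Observed agreement pₒ = trace/N = 138/216 = 0.6389
Expected agreement pₑ = Σ (rowᵢ·colᵢ)/N² = (147·135 + 69·81)/216² = 0.5451
κ = (pₒ − pₑ)/(1 − pₑ) = (0.6389 − 0.5451)/(1 − 0.5451) = 0.206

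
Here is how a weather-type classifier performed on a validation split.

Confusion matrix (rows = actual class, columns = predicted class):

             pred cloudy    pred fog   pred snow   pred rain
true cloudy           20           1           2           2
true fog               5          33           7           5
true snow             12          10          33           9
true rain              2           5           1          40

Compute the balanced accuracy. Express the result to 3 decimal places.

0.702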